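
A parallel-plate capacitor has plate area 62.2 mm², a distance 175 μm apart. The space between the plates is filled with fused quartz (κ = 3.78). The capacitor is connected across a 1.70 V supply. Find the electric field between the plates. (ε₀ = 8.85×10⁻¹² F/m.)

9.71 kV/m

E = V/d = 1.70 / 1.75×10⁻⁴ = 9.71×10³ V/m.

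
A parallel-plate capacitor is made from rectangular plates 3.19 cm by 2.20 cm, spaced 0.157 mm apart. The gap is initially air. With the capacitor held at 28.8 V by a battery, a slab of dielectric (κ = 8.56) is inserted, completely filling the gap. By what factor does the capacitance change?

C = κε₀A/d scales with κ, so C₂/C₁ = κ = 8.56.

8.56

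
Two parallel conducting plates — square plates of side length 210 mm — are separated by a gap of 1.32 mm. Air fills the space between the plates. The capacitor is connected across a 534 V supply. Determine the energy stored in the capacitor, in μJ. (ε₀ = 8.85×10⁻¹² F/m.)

U ≈ 42.2 μJ

A = (210 mm)² = 4.41×10⁻² m².
C = ε₀A/d = 8.85×10⁻¹² × 4.41×10⁻² / 1.32×10⁻³ = 2.96×10⁻¹⁰ F.
U = ½CV² = ½ × 2.96×10⁻¹⁰ × (534)² = 4.22×10⁻⁵ J.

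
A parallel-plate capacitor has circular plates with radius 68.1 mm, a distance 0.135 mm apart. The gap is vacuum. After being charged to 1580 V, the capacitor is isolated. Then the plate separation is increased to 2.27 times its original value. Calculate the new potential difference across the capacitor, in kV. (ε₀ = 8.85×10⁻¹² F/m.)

A = π(68.1 mm)² = 1.46×10⁻² m².
Initially C₁ = ε₀A/d = 8.85×10⁻¹² × 1.46×10⁻² / 1.35×10⁻⁴ = 9.55×10⁻¹⁰ F.
V₁ = 1.58×10³ V.
Isolated ⇒ Q is held fixed. C₂ = 0.441 C₁ and V = Q/C, so V₂/V₁ = C₁/C₂ = 2.27.
V₂ = 2.27 × 1.58×10³ = 3.59×10³ V.

V ≈ 3.59 kV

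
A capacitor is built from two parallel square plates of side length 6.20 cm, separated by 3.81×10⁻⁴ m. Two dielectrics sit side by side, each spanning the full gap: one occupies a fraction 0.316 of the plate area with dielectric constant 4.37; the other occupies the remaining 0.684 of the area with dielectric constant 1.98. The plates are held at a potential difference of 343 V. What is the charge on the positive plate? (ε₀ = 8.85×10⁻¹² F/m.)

Q ≈ 83.8 nC

A = (6.20 cm)² = 3.84×10⁻³ m².
Side-by-side slabs ⇒ two capacitors in parallel, each spanning the full gap.
C₁ = κ₁ε₀A₁/d = 4.37 × 8.85×10⁻¹² × 1.21×10⁻³ / 3.81×10⁻⁴ = 1.23×10⁻¹⁰ F.
C₂ = κ₂ε₀A₂/d = 1.98 × 8.85×10⁻¹² × 2.63×10⁻³ / 3.81×10⁻⁴ = 1.21×10⁻¹⁰ F.
C = C₁ + C₂ = 2.44×10⁻¹⁰ F.
Q = CV = 2.44×10⁻¹⁰ × 343 = 8.38×10⁻⁸ C.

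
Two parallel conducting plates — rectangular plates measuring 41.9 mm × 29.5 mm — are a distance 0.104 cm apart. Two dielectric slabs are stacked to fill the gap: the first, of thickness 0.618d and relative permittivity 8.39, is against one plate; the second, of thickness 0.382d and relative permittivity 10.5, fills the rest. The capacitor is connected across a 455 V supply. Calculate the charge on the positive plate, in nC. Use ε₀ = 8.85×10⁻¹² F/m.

A = 41.9 × 29.5 mm² = 1.24×10⁻³ m².
Stacked slabs ⇒ two capacitors in series, each with the full plate area.
C₁ = κ₁ε₀A/d₁ = 8.39 × 8.85×10⁻¹² × 1.24×10⁻³ / 6.43×10⁻⁴ = 1.43×10⁻¹⁰ F.
C₂ = κ₂ε₀A/d₂ = 10.5 × 8.85×10⁻¹² × 1.24×10⁻³ / 3.97×10⁻⁴ = 2.89×10⁻¹⁰ F.
C = (1/C₁ + 1/C₂)⁻¹ = 9.56×10⁻¹¹ F.
Q = CV = 9.56×10⁻¹¹ × 455 = 4.35×10⁻⁸ C.

43.5 nC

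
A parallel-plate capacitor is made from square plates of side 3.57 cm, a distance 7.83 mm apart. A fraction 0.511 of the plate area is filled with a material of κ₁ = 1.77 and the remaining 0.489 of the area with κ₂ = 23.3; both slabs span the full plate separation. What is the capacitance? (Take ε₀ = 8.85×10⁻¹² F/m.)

A = (3.57 cm)² = 1.27×10⁻³ m².
Side-by-side slabs ⇒ two capacitors in parallel, each spanning the full gap.
C₁ = κ₁ε₀A₁/d = 1.77 × 8.85×10⁻¹² × 6.51×10⁻⁴ / 7.83×10⁻³ = 1.30×10⁻¹² F.
C₂ = κ₂ε₀A₂/d = 23.3 × 8.85×10⁻¹² × 6.23×10⁻⁴ / 7.83×10⁻³ = 1.64×10⁻¹¹ F.
C = C₁ + C₂ = 1.77×10⁻¹¹ F.

17.7 pF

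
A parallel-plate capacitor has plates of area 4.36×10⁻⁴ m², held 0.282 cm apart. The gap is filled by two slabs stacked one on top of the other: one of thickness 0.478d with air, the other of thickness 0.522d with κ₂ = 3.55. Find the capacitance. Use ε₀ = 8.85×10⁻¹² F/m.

2.19 pF

Stacked slabs ⇒ two capacitors in series, each with the full plate area.
C₁ = κ₁ε₀A/d₁ = 1.00 × 8.85×10⁻¹² × 4.36×10⁻⁴ / 1.35×10⁻³ = 2.86×10⁻¹² F.
C₂ = κ₂ε₀A/d₂ = 3.55 × 8.85×10⁻¹² × 4.36×10⁻⁴ / 1.47×10⁻³ = 9.31×10⁻¹² F.
C = (1/C₁ + 1/C₂)⁻¹ = 2.19×10⁻¹² F.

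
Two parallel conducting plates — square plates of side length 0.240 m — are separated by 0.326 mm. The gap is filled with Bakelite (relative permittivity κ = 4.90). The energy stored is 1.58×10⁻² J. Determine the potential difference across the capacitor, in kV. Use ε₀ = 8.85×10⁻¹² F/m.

A = (0.240 m)² = 5.76×10⁻² m².
C = κε₀A/d = 4.90 × 8.85×10⁻¹² × 5.76×10⁻² / 3.26×10⁻⁴ = 7.66×10⁻⁹ F.
V = √(2U/C) = √(2 × 1.58×10⁻² / 7.66×10⁻⁹) = 2.03×10³ V.

2.03 kV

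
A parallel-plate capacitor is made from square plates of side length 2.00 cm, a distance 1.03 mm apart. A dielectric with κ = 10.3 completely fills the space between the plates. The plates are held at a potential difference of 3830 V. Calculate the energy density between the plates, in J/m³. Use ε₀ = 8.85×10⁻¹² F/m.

630 J/m³

E = V/d = 3830 / 1.03×10⁻³ = 3.72×10⁶ V/m.
u = ½κε₀E² = ½ × 10.3 × 8.85×10⁻¹² × (3.72×10⁶)² = 6.30×10² J/m³.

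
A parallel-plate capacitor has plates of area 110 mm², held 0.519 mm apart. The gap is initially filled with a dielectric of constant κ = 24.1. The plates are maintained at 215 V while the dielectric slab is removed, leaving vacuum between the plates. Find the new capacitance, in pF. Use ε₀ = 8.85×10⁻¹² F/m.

A = 110 mm² = 1.10×10⁻⁴ m².
Initially C₁ = κε₀A/d = 24.1 × 8.85×10⁻¹² × 1.10×10⁻⁴ / 5.19×10⁻⁴ = 4.52×10⁻¹¹ F.
C = κε₀A/d scales with κ, so C₂/C₁ = 1/κ = 1/24.1 = 0.0415.
C₂ = 0.0415 × 4.52×10⁻¹¹ = 1.88×10⁻¹² F.

1.88 pF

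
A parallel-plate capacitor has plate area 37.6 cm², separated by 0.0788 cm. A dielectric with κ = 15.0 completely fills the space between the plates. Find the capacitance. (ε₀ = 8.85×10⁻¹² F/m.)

A = 37.6 cm² = 3.76×10⁻³ m².
C = κε₀A/d = 15.0 × 8.85×10⁻¹² × 3.76×10⁻³ / 7.88×10⁻⁴ = 6.33×10⁻¹⁰ F.

0.633 nF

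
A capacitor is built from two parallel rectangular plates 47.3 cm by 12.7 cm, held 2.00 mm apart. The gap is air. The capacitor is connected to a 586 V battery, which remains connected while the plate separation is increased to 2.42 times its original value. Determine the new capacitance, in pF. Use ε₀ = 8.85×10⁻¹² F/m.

A = 47.3 × 12.7 cm² = 6.01×10⁻² m².
Initially C₁ = ε₀A/d = 8.85×10⁻¹² × 6.01×10⁻² / 2.00×10⁻³ = 2.66×10⁻¹⁰ F.
C = ε₀A/d scales as 1/d, so C₂/C₁ = d₁/d₂ = 1/2.42 = 0.413.
C₂ = 0.413 × 2.66×10⁻¹⁰ = 1.10×10⁻¹⁰ F.

C ≈ 110 pF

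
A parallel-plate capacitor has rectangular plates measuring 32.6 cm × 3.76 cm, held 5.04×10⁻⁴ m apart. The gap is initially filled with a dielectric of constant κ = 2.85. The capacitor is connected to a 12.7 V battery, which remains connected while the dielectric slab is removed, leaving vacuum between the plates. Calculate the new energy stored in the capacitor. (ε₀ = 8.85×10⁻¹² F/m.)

A = 32.6 × 3.76 cm² = 1.23×10⁻² m².
Initially C₁ = κε₀A/d = 2.85 × 8.85×10⁻¹² × 1.23×10⁻² / 5.04×10⁻⁴ = 6.13×10⁻¹⁰ F.
U₁ = 4.95×10⁻⁸ J.
Battery connected ⇒ V is held fixed. C₂ = 0.351 C₁ and U = ½CV², so U₂/U₁ = C₂/C₁ = 0.351.
U₂ = 0.351 × 4.95×10⁻⁸ = 1.74×10⁻⁸ J.

17.4 nJ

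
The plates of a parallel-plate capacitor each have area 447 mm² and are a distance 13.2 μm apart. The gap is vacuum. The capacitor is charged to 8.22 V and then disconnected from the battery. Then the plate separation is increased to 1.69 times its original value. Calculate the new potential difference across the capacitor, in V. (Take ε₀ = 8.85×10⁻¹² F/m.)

A = 447 mm² = 4.47×10⁻⁴ m².
Initially C₁ = ε₀A/d = 8.85×10⁻¹² × 4.47×10⁻⁴ / 1.32×10⁻⁵ = 3.00×10⁻¹⁰ F.
V₁ = 8.22 V.
Isolated ⇒ Q is held fixed. C₂ = 0.592 C₁ and V = Q/C, so V₂/V₁ = C₁/C₂ = 1.69.
V₂ = 1.69 × 8.22 = 13.9 V.

V ≈ 13.9 V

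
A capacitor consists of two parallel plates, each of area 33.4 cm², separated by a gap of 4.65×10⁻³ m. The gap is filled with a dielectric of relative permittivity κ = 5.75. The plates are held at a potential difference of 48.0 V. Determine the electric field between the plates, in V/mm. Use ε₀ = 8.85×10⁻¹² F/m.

E ≈ 10.3 V/mm

E = V/d = 48.0 / 4.65×10⁻³ = 1.03×10⁴ V/m.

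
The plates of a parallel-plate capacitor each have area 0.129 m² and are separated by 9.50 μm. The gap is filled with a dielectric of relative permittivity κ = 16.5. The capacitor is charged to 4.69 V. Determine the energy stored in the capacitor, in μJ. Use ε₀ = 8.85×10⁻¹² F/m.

C = κε₀A/d = 16.5 × 8.85×10⁻¹² × 0.129 / 9.50×10⁻⁶ = 1.98×10⁻⁶ F.
U = ½CV² = ½ × 1.98×10⁻⁶ × (4.69)² = 2.18×10⁻⁵ J.

U ≈ 21.8 μJ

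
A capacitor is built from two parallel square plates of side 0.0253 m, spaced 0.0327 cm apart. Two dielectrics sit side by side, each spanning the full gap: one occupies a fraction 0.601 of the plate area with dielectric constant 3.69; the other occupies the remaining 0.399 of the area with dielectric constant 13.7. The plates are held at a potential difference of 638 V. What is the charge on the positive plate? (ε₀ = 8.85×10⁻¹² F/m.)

Q ≈ 84.9 nC

A = (0.0253 m)² = 6.40×10⁻⁴ m².
Side-by-side slabs ⇒ two capacitors in parallel, each spanning the full gap.
C₁ = κ₁ε₀A₁/d = 3.69 × 8.85×10⁻¹² × 3.85×10⁻⁴ / 3.27×10⁻⁴ = 3.84×10⁻¹¹ F.
C₂ = κ₂ε₀A₂/d = 13.7 × 8.85×10⁻¹² × 2.55×10⁻⁴ / 3.27×10⁻⁴ = 9.47×10⁻¹¹ F.
C = C₁ + C₂ = 1.33×10⁻¹⁰ F.
Q = CV = 1.33×10⁻¹⁰ × 638 = 8.49×10⁻⁸ C.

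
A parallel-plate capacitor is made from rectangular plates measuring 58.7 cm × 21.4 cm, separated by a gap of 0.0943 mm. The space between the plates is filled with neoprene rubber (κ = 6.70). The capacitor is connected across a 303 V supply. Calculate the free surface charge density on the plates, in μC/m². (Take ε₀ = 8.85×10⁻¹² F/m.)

A = 58.7 × 21.4 cm² = 0.126 m².
C = κε₀A/d = 6.70 × 8.85×10⁻¹² × 0.126 / 9.43×10⁻⁵ = 7.90×10⁻⁸ F.
σ = Q/A = CV/A = 7.90×10⁻⁸ × 303 / 0.126 = 1.91×10⁻⁴ C/m².

σ ≈ 191 μC/m²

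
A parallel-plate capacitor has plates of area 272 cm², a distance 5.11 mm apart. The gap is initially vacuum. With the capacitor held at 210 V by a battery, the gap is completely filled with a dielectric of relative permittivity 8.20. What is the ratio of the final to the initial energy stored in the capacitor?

Battery connected ⇒ V is held fixed.
C₂ = 8.20 C₁ and U = ½CV², so U₂/U₁ = C₂/C₁ = 8.20.

U₂/U₁ ≈ 8.20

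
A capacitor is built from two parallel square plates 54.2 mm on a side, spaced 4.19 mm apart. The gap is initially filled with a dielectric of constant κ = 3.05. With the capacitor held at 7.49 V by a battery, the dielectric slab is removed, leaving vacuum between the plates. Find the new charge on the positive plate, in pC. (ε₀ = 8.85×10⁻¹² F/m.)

A = (54.2 mm)² = 2.94×10⁻³ m².
Initially C₁ = κε₀A/d = 3.05 × 8.85×10⁻¹² × 2.94×10⁻³ / 4.19×10⁻³ = 1.89×10⁻¹¹ F.
Q₁ = 1.42×10⁻¹⁰ C.
Battery connected ⇒ V is held fixed. C₂ = 0.328 C₁ and Q = CV, so Q₂/Q₁ = C₂/C₁ = 0.328.
Q₂ = 0.328 × 1.42×10⁻¹⁰ = 4.65×10⁻¹¹ C.

Q ≈ 46.5 pC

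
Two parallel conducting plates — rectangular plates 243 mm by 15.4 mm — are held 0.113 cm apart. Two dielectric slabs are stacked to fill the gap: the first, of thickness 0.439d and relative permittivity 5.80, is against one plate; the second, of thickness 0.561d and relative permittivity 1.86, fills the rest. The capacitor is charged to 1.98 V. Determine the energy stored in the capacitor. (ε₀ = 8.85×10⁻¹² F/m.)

A = 243 × 15.4 mm² = 3.74×10⁻³ m².
Stacked slabs ⇒ two capacitors in series, each with the full plate area.
C₁ = κ₁ε₀A/d₁ = 5.80 × 8.85×10⁻¹² × 3.74×10⁻³ / 4.96×10⁻⁴ = 3.87×10⁻¹⁰ F.
C₂ = κ₂ε₀A/d₂ = 1.86 × 8.85×10⁻¹² × 3.74×10⁻³ / 6.34×10⁻⁴ = 9.72×10⁻¹¹ F.
C = (1/C₁ + 1/C₂)⁻¹ = 7.77×10⁻¹¹ F.
U = ½CV² = ½ × 7.77×10⁻¹¹ × (1.98)² = 1.52×10⁻¹⁰ J.

U ≈ 152 pJ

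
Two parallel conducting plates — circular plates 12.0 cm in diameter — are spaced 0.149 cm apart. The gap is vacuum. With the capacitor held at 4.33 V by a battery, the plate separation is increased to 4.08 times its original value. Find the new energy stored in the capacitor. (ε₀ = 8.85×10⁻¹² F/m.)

154 pJ

A = π(12.0/2 cm)² = 1.13×10⁻² m².
Initially C₁ = ε₀A/d = 8.85×10⁻¹² × 1.13×10⁻² / 1.49×10⁻³ = 6.72×10⁻¹¹ F.
U₁ = 6.30×10⁻¹⁰ J.
Battery connected ⇒ V is held fixed. C₂ = 0.245 C₁ and U = ½CV², so U₂/U₁ = C₂/C₁ = 0.245.
U₂ = 0.245 × 6.30×10⁻¹⁰ = 1.54×10⁻¹⁰ J.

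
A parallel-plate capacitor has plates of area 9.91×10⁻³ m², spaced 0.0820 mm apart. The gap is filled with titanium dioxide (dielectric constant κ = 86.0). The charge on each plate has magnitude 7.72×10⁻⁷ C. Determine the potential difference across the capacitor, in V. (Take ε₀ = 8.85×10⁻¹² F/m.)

C = κε₀A/d = 86.0 × 8.85×10⁻¹² × 9.91×10⁻³ / 8.20×10⁻⁵ = 9.20×10⁻⁸ F.
V = Q/C = 7.72×10⁻⁷ / 9.20×10⁻⁸ = 8.39 V.

V ≈ 8.39 V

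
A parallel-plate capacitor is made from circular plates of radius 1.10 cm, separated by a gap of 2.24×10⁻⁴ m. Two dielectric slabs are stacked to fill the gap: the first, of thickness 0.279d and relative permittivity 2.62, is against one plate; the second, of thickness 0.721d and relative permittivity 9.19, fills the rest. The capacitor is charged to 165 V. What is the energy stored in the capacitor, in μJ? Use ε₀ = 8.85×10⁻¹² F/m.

U ≈ 1.11 μJ

A = π(1.10 cm)² = 3.80×10⁻⁴ m².
Stacked slabs ⇒ two capacitors in series, each with the full plate area.
C₁ = κ₁ε₀A/d₁ = 2.62 × 8.85×10⁻¹² × 3.80×10⁻⁴ / 6.25×10⁻⁵ = 1.41×10⁻¹⁰ F.
C₂ = κ₂ε₀A/d₂ = 9.19 × 8.85×10⁻¹² × 3.80×10⁻⁴ / 1.62×10⁻⁴ = 1.91×10⁻¹⁰ F.
C = (1/C₁ + 1/C₂)⁻¹ = 8.12×10⁻¹¹ F.
U = ½CV² = ½ × 8.12×10⁻¹¹ × (165)² = 1.11×10⁻⁶ J.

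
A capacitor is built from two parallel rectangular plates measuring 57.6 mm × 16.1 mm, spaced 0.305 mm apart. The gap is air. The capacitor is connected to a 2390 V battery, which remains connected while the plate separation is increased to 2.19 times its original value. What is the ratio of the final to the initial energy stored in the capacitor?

0.457

Battery connected ⇒ V is held fixed.
C₂ = 0.457 C₁ and U = ½CV², so U₂/U₁ = C₂/C₁ = 0.457.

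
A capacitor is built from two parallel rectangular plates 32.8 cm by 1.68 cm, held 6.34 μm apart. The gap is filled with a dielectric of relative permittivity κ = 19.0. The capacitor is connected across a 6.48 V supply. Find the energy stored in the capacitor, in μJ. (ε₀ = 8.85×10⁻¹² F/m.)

A = 32.8 × 1.68 cm² = 5.51×10⁻³ m².
C = κε₀A/d = 19.0 × 8.85×10⁻¹² × 5.51×10⁻³ / 6.34×10⁻⁶ = 1.46×10⁻⁷ F.
U = ½CV² = ½ × 1.46×10⁻⁷ × (6.48)² = 3.07×10⁻⁶ J.

U ≈ 3.07 μJ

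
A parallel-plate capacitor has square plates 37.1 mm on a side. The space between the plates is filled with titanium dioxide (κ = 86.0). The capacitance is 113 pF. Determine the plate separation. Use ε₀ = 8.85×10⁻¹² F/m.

A = (37.1 mm)² = 1.38×10⁻³ m².
d = κε₀A/C = 86.0 × 8.85×10⁻¹² × 1.38×10⁻³ / 1.13×10⁻¹⁰ = 9.27×10⁻³ m.

d ≈ 9.27 mm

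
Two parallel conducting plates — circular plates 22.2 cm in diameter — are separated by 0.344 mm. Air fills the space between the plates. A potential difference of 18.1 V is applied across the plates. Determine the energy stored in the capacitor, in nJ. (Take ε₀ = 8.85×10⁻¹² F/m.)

163 nJ

A = π(22.2/2 cm)² = 3.87×10⁻² m².
C = ε₀A/d = 8.85×10⁻¹² × 3.87×10⁻² / 3.44×10⁻⁴ = 9.96×10⁻¹⁰ F.
U = ½CV² = ½ × 9.96×10⁻¹⁰ × (18.1)² = 1.63×10⁻⁷ J.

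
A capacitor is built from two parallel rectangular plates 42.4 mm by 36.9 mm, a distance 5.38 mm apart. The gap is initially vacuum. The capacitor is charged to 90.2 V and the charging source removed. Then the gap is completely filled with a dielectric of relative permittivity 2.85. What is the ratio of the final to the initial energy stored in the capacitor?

Isolated ⇒ Q is held fixed.
C₂ = 2.85 C₁ and U = Q²/(2C), so U₂/U₁ = C₁/C₂ = 0.351.

U₂/U₁ ≈ 0.351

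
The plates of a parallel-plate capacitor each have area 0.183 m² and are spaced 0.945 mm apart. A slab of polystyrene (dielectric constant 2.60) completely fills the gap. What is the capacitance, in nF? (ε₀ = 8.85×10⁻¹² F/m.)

4.46 nF

C = κε₀A/d = 2.60 × 8.85×10⁻¹² × 0.183 / 9.45×10⁻⁴ = 4.46×10⁻⁹ F.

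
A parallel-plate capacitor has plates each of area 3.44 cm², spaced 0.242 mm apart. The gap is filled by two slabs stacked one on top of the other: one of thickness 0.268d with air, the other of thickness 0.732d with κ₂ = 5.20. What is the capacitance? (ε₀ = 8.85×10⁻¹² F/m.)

C ≈ 30.8 pF

A = 3.44 cm² = 3.44×10⁻⁴ m².
Stacked slabs ⇒ two capacitors in series, each with the full plate area.
C₁ = κ₁ε₀A/d₁ = 1.00 × 8.85×10⁻¹² × 3.44×10⁻⁴ / 6.49×10⁻⁵ = 4.69×10⁻¹¹ F.
C₂ = κ₂ε₀A/d₂ = 5.20 × 8.85×10⁻¹² × 3.44×10⁻⁴ / 1.77×10⁻⁴ = 8.94×10⁻¹¹ F.
C = (1/C₁ + 1/C₂)⁻¹ = 3.08×10⁻¹¹ F.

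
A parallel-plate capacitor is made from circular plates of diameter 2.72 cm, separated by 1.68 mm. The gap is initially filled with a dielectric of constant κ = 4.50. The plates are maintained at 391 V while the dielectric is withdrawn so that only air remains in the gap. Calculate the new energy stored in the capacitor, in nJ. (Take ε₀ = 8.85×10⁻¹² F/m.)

234 nJ

A = π(2.72/2 cm)² = 5.81×10⁻⁴ m².
Initially C₁ = κε₀A/d = 4.50 × 8.85×10⁻¹² × 5.81×10⁻⁴ / 1.68×10⁻³ = 1.38×10⁻¹¹ F.
U₁ = 1.05×10⁻⁶ J.
Battery connected ⇒ V is held fixed. C₂ = 0.222 C₁ and U = ½CV², so U₂/U₁ = C₂/C₁ = 0.222.
U₂ = 0.222 × 1.05×10⁻⁶ = 2.34×10⁻⁷ J.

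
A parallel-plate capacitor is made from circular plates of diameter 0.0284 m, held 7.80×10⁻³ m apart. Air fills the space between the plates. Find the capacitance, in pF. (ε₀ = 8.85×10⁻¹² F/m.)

A = π(0.0284/2 m)² = 6.33×10⁻⁴ m².
C = ε₀A/d = 8.85×10⁻¹² × 6.33×10⁻⁴ / 7.80×10⁻³ = 7.19×10⁻¹³ F.

0.719 pF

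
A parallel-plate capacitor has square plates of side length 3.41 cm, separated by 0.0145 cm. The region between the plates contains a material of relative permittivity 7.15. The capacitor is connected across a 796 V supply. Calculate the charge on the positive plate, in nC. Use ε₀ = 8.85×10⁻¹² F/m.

A = (3.41 cm)² = 1.16×10⁻³ m².
C = κε₀A/d = 7.15 × 8.85×10⁻¹² × 1.16×10⁻³ / 1.45×10⁻⁴ = 5.07×10⁻¹⁰ F.
Q = CV = 5.07×10⁻¹⁰ × 796 = 4.04×10⁻⁷ C.

404 nC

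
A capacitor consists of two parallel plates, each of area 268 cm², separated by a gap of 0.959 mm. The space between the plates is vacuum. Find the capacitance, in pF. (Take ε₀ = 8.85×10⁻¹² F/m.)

C ≈ 247 pF

A = 268 cm² = 2.68×10⁻² m².
C = ε₀A/d = 8.85×10⁻¹² × 2.68×10⁻² / 9.59×10⁻⁴ = 2.47×10⁻¹⁰ F.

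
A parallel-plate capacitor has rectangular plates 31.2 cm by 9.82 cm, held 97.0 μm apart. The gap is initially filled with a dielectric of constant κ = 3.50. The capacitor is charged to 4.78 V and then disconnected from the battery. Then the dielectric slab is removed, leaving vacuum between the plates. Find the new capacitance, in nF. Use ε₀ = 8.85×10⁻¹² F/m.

C ≈ 2.80 nF

A = 31.2 × 9.82 cm² = 3.06×10⁻² m².
Initially C₁ = κε₀A/d = 3.50 × 8.85×10⁻¹² × 3.06×10⁻² / 9.70×10⁻⁵ = 9.78×10⁻⁹ F.
C = κε₀A/d scales with κ, so C₂/C₁ = 1/κ = 1/3.50 = 0.286.
C₂ = 0.286 × 9.78×10⁻⁹ = 2.80×10⁻⁹ F.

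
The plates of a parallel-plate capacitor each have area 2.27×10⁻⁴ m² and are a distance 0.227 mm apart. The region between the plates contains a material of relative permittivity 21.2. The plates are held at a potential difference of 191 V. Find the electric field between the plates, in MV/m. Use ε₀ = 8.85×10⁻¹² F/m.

0.841 MV/m

E = V/d = 191 / 2.27×10⁻⁴ = 8.41×10⁵ V/m.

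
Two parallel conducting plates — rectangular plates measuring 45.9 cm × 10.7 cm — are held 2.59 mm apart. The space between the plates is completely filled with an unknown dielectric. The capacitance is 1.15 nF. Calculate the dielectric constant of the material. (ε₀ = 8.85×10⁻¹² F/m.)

A = 45.9 × 10.7 cm² = 4.91×10⁻² m².
κ = Cd/(ε₀A) = 1.15×10⁻⁹ × 2.59×10⁻³ / (8.85×10⁻¹² × 4.91×10⁻²) = 6.85.

6.85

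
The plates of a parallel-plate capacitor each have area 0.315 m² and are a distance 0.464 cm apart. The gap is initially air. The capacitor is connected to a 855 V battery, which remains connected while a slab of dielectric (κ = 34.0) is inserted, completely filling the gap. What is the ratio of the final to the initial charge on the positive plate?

Battery connected ⇒ V is held fixed.
C₂ = 34.0 C₁ and Q = CV, so Q₂/Q₁ = C₂/C₁ = 34.0.

Q₂/Q₁ ≈ 34.0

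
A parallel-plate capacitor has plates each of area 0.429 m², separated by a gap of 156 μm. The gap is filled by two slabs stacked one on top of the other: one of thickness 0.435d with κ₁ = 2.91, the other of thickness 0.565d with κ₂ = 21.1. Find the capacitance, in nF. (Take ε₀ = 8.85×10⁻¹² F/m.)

Stacked slabs ⇒ two capacitors in series, each with the full plate area.
C₁ = κ₁ε₀A/d₁ = 2.91 × 8.85×10⁻¹² × 0.429 / 6.79×10⁻⁵ = 1.63×10⁻⁷ F.
C₂ = κ₂ε₀A/d₂ = 21.1 × 8.85×10⁻¹² × 0.429 / 8.81×10⁻⁵ = 9.09×10⁻⁷ F.
C = (1/C₁ + 1/C₂)⁻¹ = 1.38×10⁻⁷ F.

C ≈ 138 nF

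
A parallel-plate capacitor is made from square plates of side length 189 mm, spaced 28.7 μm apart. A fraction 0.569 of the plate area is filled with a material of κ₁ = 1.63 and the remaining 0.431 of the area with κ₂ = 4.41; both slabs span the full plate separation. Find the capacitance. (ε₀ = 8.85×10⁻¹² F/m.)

A = (189 mm)² = 3.57×10⁻² m².
Side-by-side slabs ⇒ two capacitors in parallel, each spanning the full gap.
C₁ = κ₁ε₀A₁/d = 1.63 × 8.85×10⁻¹² × 2.03×10⁻² / 2.87×10⁻⁵ = 1.02×10⁻⁸ F.
C₂ = κ₂ε₀A₂/d = 4.41 × 8.85×10⁻¹² × 1.54×10⁻² / 2.87×10⁻⁵ = 2.09×10⁻⁸ F.
C = C₁ + C₂ = 3.12×10⁻⁸ F.

C ≈ 31.2 nF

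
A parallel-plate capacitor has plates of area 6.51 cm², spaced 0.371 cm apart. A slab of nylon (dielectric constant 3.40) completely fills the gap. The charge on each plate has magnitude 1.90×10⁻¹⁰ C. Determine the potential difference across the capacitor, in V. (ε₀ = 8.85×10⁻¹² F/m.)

36.0 V

A = 6.51 cm² = 6.51×10⁻⁴ m².
C = κε₀A/d = 3.40 × 8.85×10⁻¹² × 6.51×10⁻⁴ / 3.71×10⁻³ = 5.28×10⁻¹² F.
V = Q/C = 1.90×10⁻¹⁰ / 5.28×10⁻¹² = 36.0 V.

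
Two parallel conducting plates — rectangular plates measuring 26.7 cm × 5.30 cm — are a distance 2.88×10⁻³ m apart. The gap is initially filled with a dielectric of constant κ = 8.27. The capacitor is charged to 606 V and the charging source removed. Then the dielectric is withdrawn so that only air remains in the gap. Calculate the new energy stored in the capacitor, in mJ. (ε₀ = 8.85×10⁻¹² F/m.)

U ≈ 0.546 mJ

A = 26.7 × 5.30 cm² = 1.42×10⁻² m².
Initially C₁ = κε₀A/d = 8.27 × 8.85×10⁻¹² × 1.42×10⁻² / 2.88×10⁻³ = 3.60×10⁻¹⁰ F.
U₁ = 6.60×10⁻⁵ J.
Isolated ⇒ Q is held fixed. C₂ = 0.121 C₁ and U = Q²/(2C), so U₂/U₁ = C₁/C₂ = 8.27.
U₂ = 8.27 × 6.60×10⁻⁵ = 5.46×10⁻⁴ J.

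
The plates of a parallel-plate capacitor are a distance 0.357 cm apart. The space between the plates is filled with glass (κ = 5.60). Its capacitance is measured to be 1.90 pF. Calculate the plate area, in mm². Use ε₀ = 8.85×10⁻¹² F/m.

137 mm²

A = Cd/(κε₀) = 1.90×10⁻¹² × 3.57×10⁻³ / (5.60 × 8.85×10⁻¹²) = 1.37×10⁻⁴ m².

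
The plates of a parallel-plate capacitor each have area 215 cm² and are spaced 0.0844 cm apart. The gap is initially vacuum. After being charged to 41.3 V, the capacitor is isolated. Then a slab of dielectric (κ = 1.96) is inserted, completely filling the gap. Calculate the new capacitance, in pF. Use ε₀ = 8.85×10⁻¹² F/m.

A = 215 cm² = 2.15×10⁻² m².
Initially C₁ = ε₀A/d = 8.85×10⁻¹² × 2.15×10⁻² / 8.44×10⁻⁴ = 2.25×10⁻¹⁰ F.
C = κε₀A/d scales with κ, so C₂/C₁ = κ = 1.96.
C₂ = 1.96 × 2.25×10⁻¹⁰ = 4.42×10⁻¹⁰ F.

442 pF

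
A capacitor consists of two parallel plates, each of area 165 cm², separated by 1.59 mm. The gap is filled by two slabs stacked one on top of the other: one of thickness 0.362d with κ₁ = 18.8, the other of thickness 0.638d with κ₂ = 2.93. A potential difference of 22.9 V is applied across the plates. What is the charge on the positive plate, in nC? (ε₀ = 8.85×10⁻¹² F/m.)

A = 165 cm² = 1.65×10⁻² m².
Stacked slabs ⇒ two capacitors in series, each with the full plate area.
C₁ = κ₁ε₀A/d₁ = 18.8 × 8.85×10⁻¹² × 1.65×10⁻² / 5.76×10⁻⁴ = 4.77×10⁻⁹ F.
C₂ = κ₂ε₀A/d₂ = 2.93 × 8.85×10⁻¹² × 1.65×10⁻² / 1.01×10⁻³ = 4.22×10⁻¹⁰ F.
C = (1/C₁ + 1/C₂)⁻¹ = 3.88×10⁻¹⁰ F.
Q = CV = 3.88×10⁻¹⁰ × 22.9 = 8.87×10⁻⁹ C.

Q ≈ 8.87 nC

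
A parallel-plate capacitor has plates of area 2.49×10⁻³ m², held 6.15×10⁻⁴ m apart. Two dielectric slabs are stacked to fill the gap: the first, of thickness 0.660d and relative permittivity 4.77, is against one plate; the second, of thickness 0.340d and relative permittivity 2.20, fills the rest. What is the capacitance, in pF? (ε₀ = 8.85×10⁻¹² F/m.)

122 pF

Stacked slabs ⇒ two capacitors in series, each with the full plate area.
C₁ = κ₁ε₀A/d₁ = 4.77 × 8.85×10⁻¹² × 2.49×10⁻³ / 4.06×10⁻⁴ = 2.59×10⁻¹⁰ F.
C₂ = κ₂ε₀A/d₂ = 2.20 × 8.85×10⁻¹² × 2.49×10⁻³ / 2.09×10⁻⁴ = 2.32×10⁻¹⁰ F.
C = (1/C₁ + 1/C₂)⁻¹ = 1.22×10⁻¹⁰ F.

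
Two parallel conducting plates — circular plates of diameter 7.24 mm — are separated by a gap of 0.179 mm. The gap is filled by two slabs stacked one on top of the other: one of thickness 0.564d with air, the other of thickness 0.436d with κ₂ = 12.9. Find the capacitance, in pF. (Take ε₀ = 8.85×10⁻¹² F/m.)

3.40 pF

A = π(7.24/2 mm)² = 4.12×10⁻⁵ m².
Stacked slabs ⇒ two capacitors in series, each with the full plate area.
C₁ = κ₁ε₀A/d₁ = 1.00 × 8.85×10⁻¹² × 4.12×10⁻⁵ / 1.01×10⁻⁴ = 3.61×10⁻¹² F.
C₂ = κ₂ε₀A/d₂ = 12.9 × 8.85×10⁻¹² × 4.12×10⁻⁵ / 7.80×10⁻⁵ = 6.02×10⁻¹¹ F.
C = (1/C₁ + 1/C₂)⁻¹ = 3.40×10⁻¹² F.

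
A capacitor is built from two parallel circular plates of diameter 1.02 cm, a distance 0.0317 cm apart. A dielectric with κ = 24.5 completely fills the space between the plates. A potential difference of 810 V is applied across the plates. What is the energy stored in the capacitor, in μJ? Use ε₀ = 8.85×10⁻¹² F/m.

18.3 μJ

A = π(1.02/2 cm)² = 8.17×10⁻⁵ m².
C = κε₀A/d = 24.5 × 8.85×10⁻¹² × 8.17×10⁻⁵ / 3.17×10⁻⁴ = 5.59×10⁻¹¹ F.
U = ½CV² = ½ × 5.59×10⁻¹¹ × (810)² = 1.83×10⁻⁵ J.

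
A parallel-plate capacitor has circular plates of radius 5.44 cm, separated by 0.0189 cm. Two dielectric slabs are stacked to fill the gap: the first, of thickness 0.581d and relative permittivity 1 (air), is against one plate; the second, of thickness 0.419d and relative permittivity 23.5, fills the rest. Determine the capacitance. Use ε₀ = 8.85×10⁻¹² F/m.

A = π(5.44 cm)² = 9.30×10⁻³ m².
Stacked slabs ⇒ two capacitors in series, each with the full plate area.
C₁ = κ₁ε₀A/d₁ = 1.00 × 8.85×10⁻¹² × 9.30×10⁻³ / 1.10×10⁻⁴ = 7.49×10⁻¹⁰ F.
C₂ = κ₂ε₀A/d₂ = 23.5 × 8.85×10⁻¹² × 9.30×10⁻³ / 7.92×10⁻⁵ = 2.44×10⁻⁸ F.
C = (1/C₁ + 1/C₂)⁻¹ = 7.27×10⁻¹⁰ F.

C ≈ 0.727 nF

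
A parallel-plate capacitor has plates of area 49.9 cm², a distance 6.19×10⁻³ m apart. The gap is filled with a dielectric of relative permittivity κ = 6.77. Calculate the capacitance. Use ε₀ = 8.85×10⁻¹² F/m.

C ≈ 48.3 pF

A = 49.9 cm² = 4.99×10⁻³ m².
C = κε₀A/d = 6.77 × 8.85×10⁻¹² × 4.99×10⁻³ / 6.19×10⁻³ = 4.83×10⁻¹¹ F.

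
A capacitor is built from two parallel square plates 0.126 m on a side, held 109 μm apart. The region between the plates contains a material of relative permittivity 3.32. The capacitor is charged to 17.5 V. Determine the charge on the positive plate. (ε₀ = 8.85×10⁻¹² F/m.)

Q ≈ 74.9 nC

A = (0.126 m)² = 1.59×10⁻² m².
C = κε₀A/d = 3.32 × 8.85×10⁻¹² × 1.59×10⁻² / 1.09×10⁻⁴ = 4.28×10⁻⁹ F.
Q = CV = 4.28×10⁻⁹ × 17.5 = 7.49×10⁻⁸ C.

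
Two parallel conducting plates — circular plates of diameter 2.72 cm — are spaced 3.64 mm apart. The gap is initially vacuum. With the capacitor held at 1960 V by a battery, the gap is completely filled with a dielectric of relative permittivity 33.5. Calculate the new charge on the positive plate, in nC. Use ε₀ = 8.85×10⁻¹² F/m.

A = π(2.72/2 cm)² = 5.81×10⁻⁴ m².
Initially C₁ = ε₀A/d = 8.85×10⁻¹² × 5.81×10⁻⁴ / 3.64×10⁻³ = 1.41×10⁻¹² F.
Q₁ = 2.77×10⁻⁹ C.
Battery connected ⇒ V is held fixed. C₂ = 33.5 C₁ and Q = CV, so Q₂/Q₁ = C₂/C₁ = 33.5.
Q₂ = 33.5 × 2.77×10⁻⁹ = 9.28×10⁻⁸ C.

92.8 nC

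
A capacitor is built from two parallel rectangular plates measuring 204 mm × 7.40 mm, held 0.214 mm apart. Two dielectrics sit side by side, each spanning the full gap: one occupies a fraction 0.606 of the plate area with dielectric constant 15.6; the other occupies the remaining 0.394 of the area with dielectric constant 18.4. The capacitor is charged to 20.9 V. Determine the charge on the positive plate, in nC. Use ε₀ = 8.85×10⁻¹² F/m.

21.8 nC

A = 204 × 7.40 mm² = 1.51×10⁻³ m².
Side-by-side slabs ⇒ two capacitors in parallel, each spanning the full gap.
C₁ = κ₁ε₀A₁/d = 15.6 × 8.85×10⁻¹² × 9.15×10⁻⁴ / 2.14×10⁻⁴ = 5.90×10⁻¹⁰ F.
C₂ = κ₂ε₀A₂/d = 18.4 × 8.85×10⁻¹² × 5.95×10⁻⁴ / 2.14×10⁻⁴ = 4.53×10⁻¹⁰ F.
C = C₁ + C₂ = 1.04×10⁻⁹ F.
Q = CV = 1.04×10⁻⁹ × 20.9 = 2.18×10⁻⁸ C.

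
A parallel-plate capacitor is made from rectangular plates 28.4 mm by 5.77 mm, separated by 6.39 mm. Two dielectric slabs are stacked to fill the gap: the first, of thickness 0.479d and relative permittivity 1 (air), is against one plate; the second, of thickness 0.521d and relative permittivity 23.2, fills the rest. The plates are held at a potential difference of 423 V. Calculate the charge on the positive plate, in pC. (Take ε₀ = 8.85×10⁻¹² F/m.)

A = 28.4 × 5.77 mm² = 1.64×10⁻⁴ m².
Stacked slabs ⇒ two capacitors in series, each with the full plate area.
C₁ = κ₁ε₀A/d₁ = 1.00 × 8.85×10⁻¹² × 1.64×10⁻⁴ / 3.06×10⁻³ = 4.74×10⁻¹³ F.
C₂ = κ₂ε₀A/d₂ = 23.2 × 8.85×10⁻¹² × 1.64×10⁻⁴ / 3.33×10⁻³ = 1.01×10⁻¹¹ F.
C = (1/C₁ + 1/C₂)⁻¹ = 4.53×10⁻¹³ F.
Q = CV = 4.53×10⁻¹³ × 423 = 1.91×10⁻¹⁰ C.

Q ≈ 191 pC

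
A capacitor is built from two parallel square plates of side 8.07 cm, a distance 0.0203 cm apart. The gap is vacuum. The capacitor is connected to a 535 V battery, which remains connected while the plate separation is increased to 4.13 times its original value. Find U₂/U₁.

Battery connected ⇒ V is held fixed.
C₂ = 0.242 C₁ and U = ½CV², so U₂/U₁ = C₂/C₁ = 0.242.

0.242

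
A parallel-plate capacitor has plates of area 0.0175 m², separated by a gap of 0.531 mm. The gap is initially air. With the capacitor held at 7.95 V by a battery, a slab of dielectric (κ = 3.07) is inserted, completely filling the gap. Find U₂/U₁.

Battery connected ⇒ V is held fixed.
C₂ = 3.07 C₁ and U = ½CV², so U₂/U₁ = C₂/C₁ = 3.07.

3.07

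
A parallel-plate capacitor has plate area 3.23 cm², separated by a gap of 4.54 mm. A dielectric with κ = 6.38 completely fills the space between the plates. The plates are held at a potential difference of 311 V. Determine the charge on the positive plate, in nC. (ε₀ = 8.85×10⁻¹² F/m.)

1.25 nC

A = 3.23 cm² = 3.23×10⁻⁴ m².
C = κε₀A/d = 6.38 × 8.85×10⁻¹² × 3.23×10⁻⁴ / 4.54×10⁻³ = 4.02×10⁻¹² F.
Q = CV = 4.02×10⁻¹² × 311 = 1.25×10⁻⁹ C.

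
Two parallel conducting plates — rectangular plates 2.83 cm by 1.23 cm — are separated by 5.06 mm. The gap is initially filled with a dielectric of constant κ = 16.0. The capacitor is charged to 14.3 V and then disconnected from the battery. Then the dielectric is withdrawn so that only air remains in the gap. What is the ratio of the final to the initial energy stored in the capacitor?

16.0

Isolated ⇒ Q is held fixed.
C₂ = 0.0625 C₁ and U = Q²/(2C), so U₂/U₁ = C₁/C₂ = 16.0.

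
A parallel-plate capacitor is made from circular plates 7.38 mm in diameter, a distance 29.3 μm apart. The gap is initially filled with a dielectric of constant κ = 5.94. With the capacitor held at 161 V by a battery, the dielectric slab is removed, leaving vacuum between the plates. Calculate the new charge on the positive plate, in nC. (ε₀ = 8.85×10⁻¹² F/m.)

2.08 nC

A = π(7.38/2 mm)² = 4.28×10⁻⁵ m².
Initially C₁ = κε₀A/d = 5.94 × 8.85×10⁻¹² × 4.28×10⁻⁵ / 2.93×10⁻⁵ = 7.67×10⁻¹¹ F.
Q₁ = 1.24×10⁻⁸ C.
Battery connected ⇒ V is held fixed. C₂ = 0.168 C₁ and Q = CV, so Q₂/Q₁ = C₂/C₁ = 0.168.
Q₂ = 0.168 × 1.24×10⁻⁸ = 2.08×10⁻⁹ C.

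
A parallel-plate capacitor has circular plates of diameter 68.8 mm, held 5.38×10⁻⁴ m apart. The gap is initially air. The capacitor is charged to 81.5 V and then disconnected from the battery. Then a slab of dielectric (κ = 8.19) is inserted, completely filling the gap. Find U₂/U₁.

Isolated ⇒ Q is held fixed.
C₂ = 8.19 C₁ and U = Q²/(2C), so U₂/U₁ = C₁/C₂ = 0.122.

0.122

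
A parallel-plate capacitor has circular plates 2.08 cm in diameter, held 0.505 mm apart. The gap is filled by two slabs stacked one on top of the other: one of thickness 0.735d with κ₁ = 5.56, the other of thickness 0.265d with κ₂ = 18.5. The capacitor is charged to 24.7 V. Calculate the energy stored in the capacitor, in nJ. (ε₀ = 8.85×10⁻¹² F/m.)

12.4 nJ

A = π(2.08/2 cm)² = 3.40×10⁻⁴ m².
Stacked slabs ⇒ two capacitors in series, each with the full plate area.
C₁ = κ₁ε₀A/d₁ = 5.56 × 8.85×10⁻¹² × 3.40×10⁻⁴ / 3.71×10⁻⁴ = 4.50×10⁻¹¹ F.
C₂ = κ₂ε₀A/d₂ = 18.5 × 8.85×10⁻¹² × 3.40×10⁻⁴ / 1.34×10⁻⁴ = 4.16×10⁻¹⁰ F.
C = (1/C₁ + 1/C₂)⁻¹ = 4.06×10⁻¹¹ F.
U = ½CV² = ½ × 4.06×10⁻¹¹ × (24.7)² = 1.24×10⁻⁸ J.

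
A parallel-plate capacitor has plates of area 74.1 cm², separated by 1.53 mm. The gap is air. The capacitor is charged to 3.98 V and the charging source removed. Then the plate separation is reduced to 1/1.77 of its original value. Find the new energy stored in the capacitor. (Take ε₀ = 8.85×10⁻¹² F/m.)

192 pJ

A = 74.1 cm² = 7.41×10⁻³ m².
Initially C₁ = ε₀A/d = 8.85×10⁻¹² × 7.41×10⁻³ / 1.53×10⁻³ = 4.29×10⁻¹¹ F.
U₁ = 3.39×10⁻¹⁰ J.
Isolated ⇒ Q is held fixed. C₂ = 1.77 C₁ and U = Q²/(2C), so U₂/U₁ = C₁/C₂ = 0.565.
U₂ = 0.565 × 3.39×10⁻¹⁰ = 1.92×10⁻¹⁰ J.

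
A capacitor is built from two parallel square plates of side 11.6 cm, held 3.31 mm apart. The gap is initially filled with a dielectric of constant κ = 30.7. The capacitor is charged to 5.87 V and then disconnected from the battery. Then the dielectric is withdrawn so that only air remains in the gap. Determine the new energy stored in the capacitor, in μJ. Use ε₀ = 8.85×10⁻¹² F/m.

A = (11.6 cm)² = 1.35×10⁻² m².
Initially C₁ = κε₀A/d = 30.7 × 8.85×10⁻¹² × 1.35×10⁻² / 3.31×10⁻³ = 1.10×10⁻⁹ F.
U₁ = 1.90×10⁻⁸ J.
Isolated ⇒ Q is held fixed. C₂ = 0.0326 C₁ and U = Q²/(2C), so U₂/U₁ = C₁/C₂ = 30.7.
U₂ = 30.7 × 1.90×10⁻⁸ = 5.84×10⁻⁷ J.

0.584 μJ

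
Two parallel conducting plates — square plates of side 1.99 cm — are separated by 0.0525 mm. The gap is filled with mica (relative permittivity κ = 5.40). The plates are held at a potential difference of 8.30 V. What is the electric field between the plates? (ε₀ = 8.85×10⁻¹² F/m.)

E = V/d = 8.30 / 5.25×10⁻⁵ = 1.58×10⁵ V/m.

E ≈ 158 V/mm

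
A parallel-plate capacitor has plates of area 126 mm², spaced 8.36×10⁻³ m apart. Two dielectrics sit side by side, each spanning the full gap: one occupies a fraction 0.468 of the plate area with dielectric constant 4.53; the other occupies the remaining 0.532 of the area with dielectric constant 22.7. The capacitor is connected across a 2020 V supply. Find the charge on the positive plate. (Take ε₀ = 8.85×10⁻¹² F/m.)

Q ≈ 3.83 nC

A = 126 mm² = 1.26×10⁻⁴ m².
Side-by-side slabs ⇒ two capacitors in parallel, each spanning the full gap.
C₁ = κ₁ε₀A₁/d = 4.53 × 8.85×10⁻¹² × 5.90×10⁻⁵ / 8.36×10⁻³ = 2.83×10⁻¹³ F.
C₂ = κ₂ε₀A₂/d = 22.7 × 8.85×10⁻¹² × 6.70×10⁻⁵ / 8.36×10⁻³ = 1.61×10⁻¹² F.
C = C₁ + C₂ = 1.89×10⁻¹² F.
Q = CV = 1.89×10⁻¹² × 2020 = 3.83×10⁻⁹ C.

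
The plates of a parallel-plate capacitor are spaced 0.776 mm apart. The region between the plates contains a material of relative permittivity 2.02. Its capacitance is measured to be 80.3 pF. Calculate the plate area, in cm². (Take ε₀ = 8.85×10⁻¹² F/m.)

A = Cd/(κε₀) = 8.03×10⁻¹¹ × 7.76×10⁻⁴ / (2.02 × 8.85×10⁻¹²) = 3.49×10⁻³ m².

34.9 cm²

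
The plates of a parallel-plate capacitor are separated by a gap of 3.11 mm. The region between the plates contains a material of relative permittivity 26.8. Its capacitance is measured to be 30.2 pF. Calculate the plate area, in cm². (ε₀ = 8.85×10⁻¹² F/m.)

A = Cd/(κε₀) = 3.02×10⁻¹¹ × 3.11×10⁻³ / (26.8 × 8.85×10⁻¹²) = 3.96×10⁻⁴ m².

A ≈ 3.96 cm²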